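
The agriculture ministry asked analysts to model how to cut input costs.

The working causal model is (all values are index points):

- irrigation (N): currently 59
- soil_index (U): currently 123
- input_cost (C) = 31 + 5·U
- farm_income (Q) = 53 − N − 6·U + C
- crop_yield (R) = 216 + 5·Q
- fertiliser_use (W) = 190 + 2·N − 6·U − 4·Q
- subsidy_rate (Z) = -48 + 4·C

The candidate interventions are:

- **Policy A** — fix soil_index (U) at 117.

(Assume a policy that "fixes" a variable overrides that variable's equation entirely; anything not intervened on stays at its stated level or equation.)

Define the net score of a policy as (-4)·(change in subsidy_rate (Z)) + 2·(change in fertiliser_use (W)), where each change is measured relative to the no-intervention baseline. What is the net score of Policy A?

Baseline:
  N = 59
  U = 123
  C = 31 + 5·123 = 646
  Q = 53 − 59 − 6·123 + 646 = -98
  W = 190 + 2·59 − 6·123 − 4·(-98) = -38
  Z = -48 + 4·646 = 2536
Policy A (U := 117):
  N = 59
  U = 117
  C = 31 + 5·117 = 616
  Q = 53 − 59 − 6·117 + 616 = -92
  W = 190 + 2·59 − 6·117 − 4·(-92) = -26
  Z = -48 + 4·616 = 2416
ΔZ = 2416 − 2536 = -120; ΔW = -26 − (-38) = 12
Score = (-4)·(-120) + 2·12 = 504

504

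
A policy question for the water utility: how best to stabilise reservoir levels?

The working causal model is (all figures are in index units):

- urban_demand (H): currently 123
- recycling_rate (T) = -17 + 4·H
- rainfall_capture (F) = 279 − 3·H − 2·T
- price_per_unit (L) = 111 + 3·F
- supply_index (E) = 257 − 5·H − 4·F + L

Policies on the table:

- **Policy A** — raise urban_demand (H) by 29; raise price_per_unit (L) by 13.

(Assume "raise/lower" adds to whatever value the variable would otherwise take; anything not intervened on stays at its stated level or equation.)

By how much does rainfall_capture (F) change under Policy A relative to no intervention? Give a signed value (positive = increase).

Baseline:
  H = 123
  T = -17 + 4·123 = 475
  F = 279 − 3·123 − 2·475 = -1040
Policy A (H + 29, L + 13):
  H = 123 + 29 = 152
  T = -17 + 4·152 = 591
  F = 279 − 3·152 − 2·591 = -1359
Change in F: -1359 − (-1040) = -319

-319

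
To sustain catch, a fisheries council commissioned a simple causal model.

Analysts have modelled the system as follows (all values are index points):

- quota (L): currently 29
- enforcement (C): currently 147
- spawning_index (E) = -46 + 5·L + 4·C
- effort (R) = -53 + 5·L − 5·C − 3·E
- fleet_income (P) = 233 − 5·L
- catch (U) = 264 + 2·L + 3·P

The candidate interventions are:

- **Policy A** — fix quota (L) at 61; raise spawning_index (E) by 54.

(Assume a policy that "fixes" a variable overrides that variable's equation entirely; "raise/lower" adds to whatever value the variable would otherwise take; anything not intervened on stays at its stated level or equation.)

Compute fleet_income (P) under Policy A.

Policy A (L := 61, E + 54):
  L = 61
  P = 233 − 5·61 = -72

-72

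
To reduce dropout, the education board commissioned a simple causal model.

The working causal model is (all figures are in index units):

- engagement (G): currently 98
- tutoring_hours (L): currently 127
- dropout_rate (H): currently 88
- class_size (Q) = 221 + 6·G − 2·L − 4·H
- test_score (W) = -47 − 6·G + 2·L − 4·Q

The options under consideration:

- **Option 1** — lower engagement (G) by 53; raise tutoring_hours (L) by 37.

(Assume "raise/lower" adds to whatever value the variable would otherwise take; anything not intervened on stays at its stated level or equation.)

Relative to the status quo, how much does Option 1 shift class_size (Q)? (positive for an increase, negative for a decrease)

-392

Baseline:
  G = 98
  L = 127
  H = 88
  Q = 221 + 6·98 − 2·127 − 4·88 = 203
Option 1 (G − 53, L + 37):
  G = 98 − 53 = 45
  L = 127 + 37 = 164
  H = 88
  Q = 221 + 6·45 − 2·164 − 4·88 = -189
Change in Q: -189 − 203 = -392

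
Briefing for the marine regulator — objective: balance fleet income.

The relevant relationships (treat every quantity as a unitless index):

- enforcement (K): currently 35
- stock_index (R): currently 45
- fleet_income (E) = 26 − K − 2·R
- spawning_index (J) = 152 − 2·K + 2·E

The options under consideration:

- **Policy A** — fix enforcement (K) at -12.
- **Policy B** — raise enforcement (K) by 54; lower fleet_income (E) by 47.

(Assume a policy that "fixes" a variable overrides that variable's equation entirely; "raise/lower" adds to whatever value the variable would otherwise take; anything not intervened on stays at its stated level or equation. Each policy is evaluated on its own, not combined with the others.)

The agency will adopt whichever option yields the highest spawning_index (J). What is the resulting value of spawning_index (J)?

72

Policy A (K := -12):
  K = -12
  R = 45
  E = 26 − (-12) − 2·45 = -52
  J = 152 − 2·(-12) + 2·(-52) = 72
Policy B (K + 54, E − 47):
  K = 35 + 54 = 89
  R = 45
  E = 26 − 89 − 2·45 (−47 from intervention) = -200
  J = 152 − 2·89 + 2·(-200) = -426
Comparing — Policy A: J=72, Policy B: J=-426. Highest is 72 (Policy A).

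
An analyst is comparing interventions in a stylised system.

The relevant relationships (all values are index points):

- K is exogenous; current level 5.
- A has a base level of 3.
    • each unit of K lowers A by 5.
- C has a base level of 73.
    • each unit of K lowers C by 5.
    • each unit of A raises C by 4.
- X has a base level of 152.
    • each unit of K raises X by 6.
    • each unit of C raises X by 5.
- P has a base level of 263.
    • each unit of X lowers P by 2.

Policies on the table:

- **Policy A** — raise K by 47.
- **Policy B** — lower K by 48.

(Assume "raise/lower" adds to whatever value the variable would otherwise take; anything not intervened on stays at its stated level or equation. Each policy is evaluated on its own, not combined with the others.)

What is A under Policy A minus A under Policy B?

-475

Policy A (K + 47):
  K = 5 + 47 = 52
  A = 3 − 5·52 = -257
Policy B (K − 48):
  K = 5 − 48 = -43
  A = 3 − 5·(-43) = 218
A: -257 − 218 = -475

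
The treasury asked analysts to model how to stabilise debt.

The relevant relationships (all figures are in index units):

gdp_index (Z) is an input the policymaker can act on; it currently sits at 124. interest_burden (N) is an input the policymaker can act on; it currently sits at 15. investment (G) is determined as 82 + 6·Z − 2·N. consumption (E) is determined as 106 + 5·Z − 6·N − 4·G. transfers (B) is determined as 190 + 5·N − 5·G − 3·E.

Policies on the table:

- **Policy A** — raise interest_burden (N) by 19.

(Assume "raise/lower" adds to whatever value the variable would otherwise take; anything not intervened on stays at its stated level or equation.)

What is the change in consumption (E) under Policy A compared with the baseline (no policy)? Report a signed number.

Baseline:
  Z = 124
  N = 15
  G = 82 + 6·124 − 2·15 = 796
  E = 106 + 5·124 − 6·15 − 4·796 = -2548
Policy A (N + 19):
  Z = 124
  N = 15 + 19 = 34
  G = 82 + 6·124 − 2·34 = 758
  E = 106 + 5·124 − 6·34 − 4·758 = -2510
Change in E: -2510 − (-2548) = 38

38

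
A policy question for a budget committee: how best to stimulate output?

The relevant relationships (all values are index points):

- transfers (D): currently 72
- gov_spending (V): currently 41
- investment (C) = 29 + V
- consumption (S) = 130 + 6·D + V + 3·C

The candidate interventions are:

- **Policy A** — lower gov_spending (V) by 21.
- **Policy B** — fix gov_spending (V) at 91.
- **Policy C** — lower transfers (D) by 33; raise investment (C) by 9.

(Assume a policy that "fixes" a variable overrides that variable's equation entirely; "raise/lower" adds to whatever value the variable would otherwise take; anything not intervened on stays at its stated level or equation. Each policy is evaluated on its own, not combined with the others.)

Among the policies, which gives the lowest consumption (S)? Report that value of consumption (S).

Policy A (V − 21):
  D = 72
  V = 41 − 21 = 20
  C = 29 + 20 = 49
  S = 130 + 6·72 + 20 + 3·49 = 729
Policy B (V := 91):
  D = 72
  V = 91
  C = 29 + 91 = 120
  S = 130 + 6·72 + 91 + 3·120 = 1013
Policy C (D − 33, C + 9):
  D = 72 − 33 = 39
  V = 41
  C = 29 + 41 (+9 from intervention) = 79
  S = 130 + 6·39 + 41 + 3·79 = 642
Comparing — Policy A: S=729, Policy B: S=1013, Policy C: S=642. Lowest is 642 (Policy C).

642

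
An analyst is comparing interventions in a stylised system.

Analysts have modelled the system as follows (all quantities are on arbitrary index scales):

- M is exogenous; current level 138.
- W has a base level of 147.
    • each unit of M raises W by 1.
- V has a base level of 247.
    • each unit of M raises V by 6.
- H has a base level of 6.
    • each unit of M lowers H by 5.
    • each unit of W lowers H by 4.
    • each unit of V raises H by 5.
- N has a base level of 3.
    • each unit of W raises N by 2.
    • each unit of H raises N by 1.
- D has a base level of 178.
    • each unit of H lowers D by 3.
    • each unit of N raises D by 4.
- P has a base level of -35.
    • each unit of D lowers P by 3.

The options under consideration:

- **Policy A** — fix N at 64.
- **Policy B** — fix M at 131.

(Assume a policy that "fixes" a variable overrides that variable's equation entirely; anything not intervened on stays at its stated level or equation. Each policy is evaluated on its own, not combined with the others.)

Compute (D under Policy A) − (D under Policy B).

-16037

Policy A (N := 64):
  M = 138
  W = 147 + 138 = 285
  V = 247 + 6·138 = 1075
  H = 6 − 5·138 − 4·285 + 5·1075 = 3551
  N = 64
  D = 178 − 3·3551 + 4·64 = -10219
Policy B (M := 131):
  M = 131
  W = 147 + 131 = 278
  V = 247 + 6·131 = 1033
  H = 6 − 5·131 − 4·278 + 5·1033 = 3404
  N = 3 + 2·278 + 3404 = 3963
  D = 178 − 3·3404 + 4·3963 = 5818
D: -10219 − 5818 = -16037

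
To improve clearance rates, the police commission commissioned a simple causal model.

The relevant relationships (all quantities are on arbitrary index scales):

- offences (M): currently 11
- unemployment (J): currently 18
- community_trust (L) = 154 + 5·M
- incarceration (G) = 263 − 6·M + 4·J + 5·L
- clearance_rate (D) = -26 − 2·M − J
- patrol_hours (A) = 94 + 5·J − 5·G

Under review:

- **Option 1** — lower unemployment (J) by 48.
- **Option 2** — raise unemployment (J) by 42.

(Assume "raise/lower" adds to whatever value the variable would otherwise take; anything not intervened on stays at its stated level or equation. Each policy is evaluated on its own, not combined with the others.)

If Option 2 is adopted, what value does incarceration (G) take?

1482

Option 2 (J + 42):
  M = 11
  J = 18 + 42 = 60
  L = 154 + 5·11 = 209
  G = 263 − 6·11 + 4·60 + 5·209 = 1482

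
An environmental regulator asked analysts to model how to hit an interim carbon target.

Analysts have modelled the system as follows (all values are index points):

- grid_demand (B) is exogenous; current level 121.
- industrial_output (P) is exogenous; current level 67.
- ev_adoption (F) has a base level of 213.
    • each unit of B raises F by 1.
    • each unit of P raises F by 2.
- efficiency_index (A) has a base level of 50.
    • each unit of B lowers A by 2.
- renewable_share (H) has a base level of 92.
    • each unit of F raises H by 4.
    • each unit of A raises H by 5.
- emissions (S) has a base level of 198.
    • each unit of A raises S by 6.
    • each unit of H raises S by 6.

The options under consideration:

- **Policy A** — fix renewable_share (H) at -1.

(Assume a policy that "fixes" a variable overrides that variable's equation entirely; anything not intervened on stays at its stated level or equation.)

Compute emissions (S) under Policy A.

-960

Policy A (H := -1):
  B = 121
  P = 67
  F = 213 + 121 + 2·67 = 468
  A = 50 − 2·121 = -192
  H = -1
  S = 198 + 6·(-192) + 6·(-1) = -960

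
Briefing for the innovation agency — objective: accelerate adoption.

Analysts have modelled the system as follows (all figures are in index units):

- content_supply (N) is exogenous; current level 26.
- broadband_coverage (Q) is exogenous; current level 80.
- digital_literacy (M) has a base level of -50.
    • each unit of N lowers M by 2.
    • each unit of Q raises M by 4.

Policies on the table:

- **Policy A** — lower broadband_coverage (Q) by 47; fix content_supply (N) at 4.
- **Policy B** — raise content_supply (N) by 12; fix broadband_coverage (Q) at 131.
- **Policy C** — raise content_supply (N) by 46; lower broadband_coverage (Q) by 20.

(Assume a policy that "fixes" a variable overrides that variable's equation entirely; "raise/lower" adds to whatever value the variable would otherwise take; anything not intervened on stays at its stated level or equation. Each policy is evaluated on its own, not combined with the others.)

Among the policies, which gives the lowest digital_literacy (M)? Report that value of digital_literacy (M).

Policy A (Q − 47, N := 4):
  N = 4
  Q = 80 − 47 = 33
  M = -50 − 2·4 + 4·33 = 74
Policy B (N + 12, Q := 131):
  N = 26 + 12 = 38
  Q = 131
  M = -50 − 2·38 + 4·131 = 398
Policy C (N + 46, Q − 20):
  N = 26 + 46 = 72
  Q = 80 − 20 = 60
  M = -50 − 2·72 + 4·60 = 46
Comparing — Policy A: M=74, Policy B: M=398, Policy C: M=46. Lowest is 46 (Policy C).

46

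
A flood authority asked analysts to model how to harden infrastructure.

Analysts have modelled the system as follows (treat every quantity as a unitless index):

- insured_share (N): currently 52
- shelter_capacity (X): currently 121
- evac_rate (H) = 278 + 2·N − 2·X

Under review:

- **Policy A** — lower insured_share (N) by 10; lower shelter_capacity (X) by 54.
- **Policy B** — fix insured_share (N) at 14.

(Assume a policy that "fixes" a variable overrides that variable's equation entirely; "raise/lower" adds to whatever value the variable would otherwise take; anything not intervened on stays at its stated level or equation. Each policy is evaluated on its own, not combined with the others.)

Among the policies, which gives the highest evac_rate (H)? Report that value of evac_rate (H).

Policy A (N − 10, X − 54):
  N = 52 − 10 = 42
  X = 121 − 54 = 67
  H = 278 + 2·42 − 2·67 = 228
Policy B (N := 14):
  N = 14
  X = 121
  H = 278 + 2·14 − 2·121 = 64
Comparing — Policy A: H=228, Policy B: H=64. Highest is 228 (Policy A).

228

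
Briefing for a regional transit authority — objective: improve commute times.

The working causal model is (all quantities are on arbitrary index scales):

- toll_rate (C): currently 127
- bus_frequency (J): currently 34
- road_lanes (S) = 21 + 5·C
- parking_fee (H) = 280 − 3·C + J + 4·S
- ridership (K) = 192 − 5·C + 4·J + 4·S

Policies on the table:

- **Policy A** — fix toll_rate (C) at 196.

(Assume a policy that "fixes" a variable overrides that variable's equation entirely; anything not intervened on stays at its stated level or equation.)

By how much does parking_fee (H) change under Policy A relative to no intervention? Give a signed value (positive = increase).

Baseline:
  C = 127
  J = 34
  S = 21 + 5·127 = 656
  H = 280 − 3·127 + 34 + 4·656 = 2557
Policy A (C := 196):
  C = 196
  J = 34
  S = 21 + 5·196 = 1001
  H = 280 − 3·196 + 34 + 4·1001 = 3730
Change in H: 3730 − 2557 = 1173

1173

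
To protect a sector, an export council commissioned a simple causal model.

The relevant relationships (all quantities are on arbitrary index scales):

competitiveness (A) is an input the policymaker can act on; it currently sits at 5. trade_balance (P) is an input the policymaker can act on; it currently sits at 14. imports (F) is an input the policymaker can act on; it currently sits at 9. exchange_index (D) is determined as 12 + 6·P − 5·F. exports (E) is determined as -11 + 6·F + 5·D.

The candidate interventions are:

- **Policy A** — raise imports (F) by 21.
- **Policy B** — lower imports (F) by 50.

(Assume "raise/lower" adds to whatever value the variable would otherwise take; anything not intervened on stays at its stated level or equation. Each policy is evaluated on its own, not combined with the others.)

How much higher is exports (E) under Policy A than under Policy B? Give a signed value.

Policy A (F + 21):
  P = 14
  F = 9 + 21 = 30
  D = 12 + 6·14 − 5·30 = -54
  E = -11 + 6·30 + 5·(-54) = -101
Policy B (F − 50):
  P = 14
  F = 9 − 50 = -41
  D = 12 + 6·14 − 5·(-41) = 301
  E = -11 + 6·(-41) + 5·301 = 1248
E: -101 − 1248 = -1349

-1349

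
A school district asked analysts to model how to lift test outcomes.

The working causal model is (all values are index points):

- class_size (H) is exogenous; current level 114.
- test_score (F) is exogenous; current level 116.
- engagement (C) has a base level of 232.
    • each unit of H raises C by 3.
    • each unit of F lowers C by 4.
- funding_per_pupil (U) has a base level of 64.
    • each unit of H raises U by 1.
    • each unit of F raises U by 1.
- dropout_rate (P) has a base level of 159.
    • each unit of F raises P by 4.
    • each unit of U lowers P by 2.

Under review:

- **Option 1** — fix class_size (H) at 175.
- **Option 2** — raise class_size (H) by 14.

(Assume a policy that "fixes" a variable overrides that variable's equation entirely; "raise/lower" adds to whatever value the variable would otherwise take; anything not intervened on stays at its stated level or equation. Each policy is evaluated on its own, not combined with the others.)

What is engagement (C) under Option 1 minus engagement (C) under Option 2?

141

Option 1 (H := 175):
  H = 175
  F = 116
  C = 232 + 3·175 − 4·116 = 293
Option 2 (H + 14):
  H = 114 + 14 = 128
  F = 116
  C = 232 + 3·128 − 4·116 = 152
C: 293 − 152 = 141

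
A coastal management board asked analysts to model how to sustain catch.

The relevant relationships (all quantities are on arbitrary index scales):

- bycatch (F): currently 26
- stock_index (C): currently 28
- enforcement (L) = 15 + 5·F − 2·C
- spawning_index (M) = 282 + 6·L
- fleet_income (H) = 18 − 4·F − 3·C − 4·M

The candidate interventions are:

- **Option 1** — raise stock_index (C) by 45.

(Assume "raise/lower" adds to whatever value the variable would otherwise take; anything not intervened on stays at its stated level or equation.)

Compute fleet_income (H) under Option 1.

Option 1 (C + 45):
  F = 26
  C = 28 + 45 = 73
  L = 15 + 5·26 − 2·73 = -1
  M = 282 + 6·(-1) = 276
  H = 18 − 4·26 − 3·73 − 4·276 = -1409

-1409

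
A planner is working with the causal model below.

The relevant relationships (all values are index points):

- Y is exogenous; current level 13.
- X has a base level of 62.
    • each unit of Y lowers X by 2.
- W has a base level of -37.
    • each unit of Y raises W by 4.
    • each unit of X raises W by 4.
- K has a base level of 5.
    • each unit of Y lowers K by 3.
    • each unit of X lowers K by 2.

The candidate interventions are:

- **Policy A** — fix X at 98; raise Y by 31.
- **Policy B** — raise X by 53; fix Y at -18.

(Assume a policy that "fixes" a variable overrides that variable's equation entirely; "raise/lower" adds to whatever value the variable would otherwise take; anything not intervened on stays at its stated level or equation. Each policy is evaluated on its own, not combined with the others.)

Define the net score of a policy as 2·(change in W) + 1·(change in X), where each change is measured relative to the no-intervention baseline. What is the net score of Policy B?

Baseline:
  Y = 13
  X = 62 − 2·13 = 36
  W = -37 + 4·13 + 4·36 = 159
Policy B (X + 53, Y := -18):
  Y = -18
  X = 62 − 2·(-18) (+53 from intervention) = 151
  W = -37 + 4·(-18) + 4·151 = 495
ΔW = 495 − 159 = 336; ΔX = 151 − 36 = 115
Score = 2·336 + 1·115 = 787

787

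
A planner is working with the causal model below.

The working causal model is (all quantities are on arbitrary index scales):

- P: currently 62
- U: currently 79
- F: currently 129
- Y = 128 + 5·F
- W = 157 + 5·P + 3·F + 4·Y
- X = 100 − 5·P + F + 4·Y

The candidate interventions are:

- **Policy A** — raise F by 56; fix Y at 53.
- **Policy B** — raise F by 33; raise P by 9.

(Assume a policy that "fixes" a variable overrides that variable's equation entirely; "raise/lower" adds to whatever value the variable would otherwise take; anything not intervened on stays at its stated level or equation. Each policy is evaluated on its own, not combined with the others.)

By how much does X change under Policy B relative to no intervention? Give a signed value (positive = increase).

648

Baseline:
  P = 62
  F = 129
  Y = 128 + 5·129 = 773
  X = 100 − 5·62 + 129 + 4·773 = 3011
Policy B (F + 33, P + 9):
  P = 62 + 9 = 71
  F = 129 + 33 = 162
  Y = 128 + 5·162 = 938
  X = 100 − 5·71 + 162 + 4·938 = 3659
Change in X: 3659 − 3011 = 648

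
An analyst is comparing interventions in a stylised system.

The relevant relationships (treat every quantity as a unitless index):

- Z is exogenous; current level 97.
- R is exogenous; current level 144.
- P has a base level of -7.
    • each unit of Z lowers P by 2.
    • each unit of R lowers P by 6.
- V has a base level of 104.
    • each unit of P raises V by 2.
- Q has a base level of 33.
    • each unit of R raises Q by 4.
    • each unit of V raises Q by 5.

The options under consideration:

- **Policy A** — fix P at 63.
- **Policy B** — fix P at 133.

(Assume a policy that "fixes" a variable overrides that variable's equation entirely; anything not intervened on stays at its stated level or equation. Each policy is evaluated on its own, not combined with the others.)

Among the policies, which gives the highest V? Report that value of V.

Policy A (P := 63):
  Z = 97
  R = 144
  P = 63
  V = 104 + 2·63 = 230
Policy B (P := 133):
  Z = 97
  R = 144
  P = 133
  V = 104 + 2·133 = 370
Comparing — Policy A: V=230, Policy B: V=370. Highest is 370 (Policy B).

370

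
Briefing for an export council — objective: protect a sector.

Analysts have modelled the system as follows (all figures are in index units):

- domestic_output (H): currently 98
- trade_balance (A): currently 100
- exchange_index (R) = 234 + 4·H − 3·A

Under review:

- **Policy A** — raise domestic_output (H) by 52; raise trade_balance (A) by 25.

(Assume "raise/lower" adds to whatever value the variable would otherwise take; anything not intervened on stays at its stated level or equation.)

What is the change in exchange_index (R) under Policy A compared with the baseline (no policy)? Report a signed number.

133

Baseline:
  H = 98
  A = 100
  R = 234 + 4·98 − 3·100 = 326
Policy A (H + 52, A + 25):
  H = 98 + 52 = 150
  A = 100 + 25 = 125
  R = 234 + 4·150 − 3·125 = 459
Change in R: 459 − 326 = 133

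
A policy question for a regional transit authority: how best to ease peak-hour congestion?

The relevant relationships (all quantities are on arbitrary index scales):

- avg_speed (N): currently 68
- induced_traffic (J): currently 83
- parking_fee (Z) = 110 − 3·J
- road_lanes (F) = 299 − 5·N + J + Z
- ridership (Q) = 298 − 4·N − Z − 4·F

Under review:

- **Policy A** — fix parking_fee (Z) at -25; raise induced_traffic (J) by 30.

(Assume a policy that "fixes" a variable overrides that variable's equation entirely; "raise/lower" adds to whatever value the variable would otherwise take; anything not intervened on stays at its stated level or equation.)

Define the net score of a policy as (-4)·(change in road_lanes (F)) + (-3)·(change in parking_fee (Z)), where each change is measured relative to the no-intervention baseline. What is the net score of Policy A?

Baseline:
  N = 68
  J = 83
  Z = 110 − 3·83 = -139
  F = 299 − 5·68 + 83 + (-139) = -97
Policy A (Z := -25, J + 30):
  N = 68
  J = 83 + 30 = 113
  Z = -25
  F = 299 − 5·68 + 113 + (-25) = 47
ΔF = 47 − (-97) = 144; ΔZ = -25 − (-139) = 114
Score = (-4)·144 + (-3)·114 = -918

-918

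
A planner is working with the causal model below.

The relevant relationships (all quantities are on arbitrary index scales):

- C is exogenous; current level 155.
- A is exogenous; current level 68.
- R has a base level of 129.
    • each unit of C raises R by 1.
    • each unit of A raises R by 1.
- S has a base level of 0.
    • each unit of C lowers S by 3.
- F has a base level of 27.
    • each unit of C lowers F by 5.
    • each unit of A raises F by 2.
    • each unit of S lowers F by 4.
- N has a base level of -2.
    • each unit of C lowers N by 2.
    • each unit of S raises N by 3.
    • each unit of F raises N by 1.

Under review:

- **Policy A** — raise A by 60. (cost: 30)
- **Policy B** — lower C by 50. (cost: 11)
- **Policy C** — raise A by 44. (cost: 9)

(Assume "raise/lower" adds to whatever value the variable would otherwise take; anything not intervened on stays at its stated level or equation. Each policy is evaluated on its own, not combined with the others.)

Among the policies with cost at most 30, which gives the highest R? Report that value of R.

Policy A (A + 60):
  C = 155
  A = 68 + 60 = 128
  R = 129 + 155 + 128 = 412
Policy B (C − 50):
  C = 155 − 50 = 105
  A = 68
  R = 129 + 105 + 68 = 302
Policy C (A + 44):
  C = 155
  A = 68 + 44 = 112
  R = 129 + 155 + 112 = 396
Comparing — Policy A: R=412, Policy B: R=302, Policy C: R=396. Highest is 412 (Policy A).

412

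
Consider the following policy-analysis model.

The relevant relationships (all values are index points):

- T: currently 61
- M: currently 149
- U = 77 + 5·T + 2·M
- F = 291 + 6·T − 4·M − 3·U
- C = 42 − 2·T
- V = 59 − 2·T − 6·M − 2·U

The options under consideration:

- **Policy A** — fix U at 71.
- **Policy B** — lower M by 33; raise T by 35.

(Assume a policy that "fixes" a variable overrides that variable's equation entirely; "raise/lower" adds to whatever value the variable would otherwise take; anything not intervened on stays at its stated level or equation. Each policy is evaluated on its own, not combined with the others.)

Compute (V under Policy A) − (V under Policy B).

1308

Policy A (U := 71):
  T = 61
  M = 149
  U = 71
  V = 59 − 2·61 − 6·149 − 2·71 = -1099
Policy B (M − 33, T + 35):
  T = 61 + 35 = 96
  M = 149 − 33 = 116
  U = 77 + 5·96 + 2·116 = 789
  V = 59 − 2·96 − 6·116 − 2·789 = -2407
V: -1099 − (-2407) = 1308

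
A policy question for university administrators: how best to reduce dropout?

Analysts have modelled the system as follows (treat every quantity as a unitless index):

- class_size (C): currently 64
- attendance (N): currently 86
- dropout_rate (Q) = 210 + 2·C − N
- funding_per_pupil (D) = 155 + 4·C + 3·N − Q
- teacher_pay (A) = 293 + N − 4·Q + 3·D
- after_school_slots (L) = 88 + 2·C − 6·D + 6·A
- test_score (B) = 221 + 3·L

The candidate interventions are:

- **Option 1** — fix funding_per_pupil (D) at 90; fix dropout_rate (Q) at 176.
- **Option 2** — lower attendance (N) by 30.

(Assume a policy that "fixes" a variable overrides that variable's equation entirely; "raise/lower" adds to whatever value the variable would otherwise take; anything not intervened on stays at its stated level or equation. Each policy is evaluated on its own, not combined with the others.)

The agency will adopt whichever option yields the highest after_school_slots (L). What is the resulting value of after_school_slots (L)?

-654

Option 1 (D := 90, Q := 176):
  C = 64
  N = 86
  Q = 176
  D = 90
  A = 293 + 86 − 4·176 + 3·90 = -55
  L = 88 + 2·64 − 6·90 + 6·(-55) = -654
Option 2 (N − 30):
  C = 64
  N = 86 − 30 = 56
  Q = 210 + 2·64 − 56 = 282
  D = 155 + 4·64 + 3·56 − 282 = 297
  A = 293 + 56 − 4·282 + 3·297 = 112
  L = 88 + 2·64 − 6·297 + 6·112 = -894
Comparing — Option 1: L=-654, Option 2: L=-894. Highest is -654 (Option 1).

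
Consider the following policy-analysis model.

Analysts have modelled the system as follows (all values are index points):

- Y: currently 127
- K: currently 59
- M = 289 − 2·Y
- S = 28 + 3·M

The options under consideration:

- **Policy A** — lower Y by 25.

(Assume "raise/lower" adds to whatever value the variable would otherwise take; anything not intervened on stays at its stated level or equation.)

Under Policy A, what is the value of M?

Policy A (Y − 25):
  Y = 127 − 25 = 102
  M = 289 − 2·102 = 85

85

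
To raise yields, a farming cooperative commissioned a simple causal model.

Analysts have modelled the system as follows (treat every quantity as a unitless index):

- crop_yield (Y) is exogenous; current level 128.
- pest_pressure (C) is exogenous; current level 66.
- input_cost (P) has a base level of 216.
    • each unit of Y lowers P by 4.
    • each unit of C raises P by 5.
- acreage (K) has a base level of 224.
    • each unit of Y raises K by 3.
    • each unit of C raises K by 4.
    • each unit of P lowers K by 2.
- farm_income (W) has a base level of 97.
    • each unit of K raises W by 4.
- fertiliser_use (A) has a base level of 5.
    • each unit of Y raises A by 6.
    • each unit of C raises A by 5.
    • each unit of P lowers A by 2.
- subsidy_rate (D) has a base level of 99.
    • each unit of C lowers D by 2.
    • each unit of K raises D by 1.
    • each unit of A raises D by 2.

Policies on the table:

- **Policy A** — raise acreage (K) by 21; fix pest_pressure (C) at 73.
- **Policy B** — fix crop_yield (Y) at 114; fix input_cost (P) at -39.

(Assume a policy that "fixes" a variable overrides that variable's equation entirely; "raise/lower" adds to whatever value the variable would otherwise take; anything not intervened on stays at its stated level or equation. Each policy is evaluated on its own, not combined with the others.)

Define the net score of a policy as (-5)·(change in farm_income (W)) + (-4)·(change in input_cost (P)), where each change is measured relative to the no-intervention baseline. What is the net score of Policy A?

Baseline:
  Y = 128
  C = 66
  P = 216 − 4·128 + 5·66 = 34
  K = 224 + 3·128 + 4·66 − 2·34 = 804
  W = 97 + 4·804 = 3313
Policy A (K + 21, C := 73):
  Y = 128
  C = 73
  P = 216 − 4·128 + 5·73 = 69
  K = 224 + 3·128 + 4·73 − 2·69 (+21 from intervention) = 783
  W = 97 + 4·783 = 3229
ΔW = 3229 − 3313 = -84; ΔP = 69 − 34 = 35
Score = (-5)·(-84) + (-4)·35 = 280

280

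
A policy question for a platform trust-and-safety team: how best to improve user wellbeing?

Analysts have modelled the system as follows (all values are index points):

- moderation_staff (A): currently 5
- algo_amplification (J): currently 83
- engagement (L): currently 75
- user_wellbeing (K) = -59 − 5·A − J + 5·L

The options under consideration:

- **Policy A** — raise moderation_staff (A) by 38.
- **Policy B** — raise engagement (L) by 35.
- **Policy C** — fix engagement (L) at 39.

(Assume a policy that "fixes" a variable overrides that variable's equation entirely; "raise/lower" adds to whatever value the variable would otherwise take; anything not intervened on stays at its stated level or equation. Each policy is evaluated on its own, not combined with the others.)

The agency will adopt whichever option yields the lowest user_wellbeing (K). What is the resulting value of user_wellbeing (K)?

Policy A (A + 38):
  A = 5 + 38 = 43
  J = 83
  L = 75
  K = -59 − 5·43 − 83 + 5·75 = 18
Policy B (L + 35):
  A = 5
  J = 83
  L = 75 + 35 = 110
  K = -59 − 5·5 − 83 + 5·110 = 383
Policy C (L := 39):
  A = 5
  J = 83
  L = 39
  K = -59 − 5·5 − 83 + 5·39 = 28
Comparing — Policy A: K=18, Policy B: K=383, Policy C: K=28. Lowest is 18 (Policy A).

18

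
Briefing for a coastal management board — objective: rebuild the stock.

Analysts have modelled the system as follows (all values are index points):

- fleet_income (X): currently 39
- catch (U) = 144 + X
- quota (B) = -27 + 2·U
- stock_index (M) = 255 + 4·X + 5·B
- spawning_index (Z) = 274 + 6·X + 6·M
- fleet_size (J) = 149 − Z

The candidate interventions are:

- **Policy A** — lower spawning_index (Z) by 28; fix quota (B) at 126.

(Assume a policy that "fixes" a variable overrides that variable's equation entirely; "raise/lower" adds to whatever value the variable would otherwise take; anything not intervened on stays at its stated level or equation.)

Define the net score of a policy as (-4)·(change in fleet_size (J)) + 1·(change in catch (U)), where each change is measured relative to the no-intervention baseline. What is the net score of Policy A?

Baseline:
  X = 39
  U = 144 + 39 = 183
  B = -27 + 2·183 = 339
  M = 255 + 4·39 + 5·339 = 2106
  Z = 274 + 6·39 + 6·2106 = 13144
  J = 149 − 13144 = -12995
Policy A (Z − 28, B := 126):
  X = 39
  U = 144 + 39 = 183
  B = 126
  M = 255 + 4·39 + 5·126 = 1041
  Z = 274 + 6·39 + 6·1041 (−28 from intervention) = 6726
  J = 149 − 6726 = -6577
ΔJ = -6577 − (-12995) = 6418; ΔU = 183 − 183 = 0
Score = (-4)·6418 + 1·0 = -25672

-25672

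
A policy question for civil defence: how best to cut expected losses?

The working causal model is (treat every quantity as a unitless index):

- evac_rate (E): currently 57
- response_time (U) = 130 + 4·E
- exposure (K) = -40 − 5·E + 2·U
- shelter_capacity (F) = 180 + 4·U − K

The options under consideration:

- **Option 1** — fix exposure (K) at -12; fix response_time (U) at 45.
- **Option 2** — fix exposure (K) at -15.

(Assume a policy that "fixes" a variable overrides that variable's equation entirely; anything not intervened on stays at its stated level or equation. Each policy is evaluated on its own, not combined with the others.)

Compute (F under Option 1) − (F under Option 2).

-1255

Option 1 (K := -12, U := 45):
  E = 57
  U = 45
  K = -12
  F = 180 + 4·45 − (-12) = 372
Option 2 (K := -15):
  E = 57
  U = 130 + 4·57 = 358
  K = -15
  F = 180 + 4·358 − (-15) = 1627
F: 372 − 1627 = -1255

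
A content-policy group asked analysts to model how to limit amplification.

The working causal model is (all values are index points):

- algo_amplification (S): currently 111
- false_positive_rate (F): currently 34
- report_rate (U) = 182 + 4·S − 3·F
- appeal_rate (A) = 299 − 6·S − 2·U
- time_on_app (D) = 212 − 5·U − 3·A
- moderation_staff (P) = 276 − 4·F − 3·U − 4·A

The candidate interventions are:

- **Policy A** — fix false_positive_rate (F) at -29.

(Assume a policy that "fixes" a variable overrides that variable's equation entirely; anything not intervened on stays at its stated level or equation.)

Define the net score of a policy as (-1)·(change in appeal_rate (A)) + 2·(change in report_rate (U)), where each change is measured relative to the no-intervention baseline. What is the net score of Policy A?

Baseline:
  S = 111
  F = 34
  U = 182 + 4·111 − 3·34 = 524
  A = 299 − 6·111 − 2·524 = -1415
Policy A (F := -29):
  S = 111
  F = -29
  U = 182 + 4·111 − 3·(-29) = 713
  A = 299 − 6·111 − 2·713 = -1793
ΔA = -1793 − (-1415) = -378; ΔU = 713 − 524 = 189
Score = (-1)·(-378) + 2·189 = 756

756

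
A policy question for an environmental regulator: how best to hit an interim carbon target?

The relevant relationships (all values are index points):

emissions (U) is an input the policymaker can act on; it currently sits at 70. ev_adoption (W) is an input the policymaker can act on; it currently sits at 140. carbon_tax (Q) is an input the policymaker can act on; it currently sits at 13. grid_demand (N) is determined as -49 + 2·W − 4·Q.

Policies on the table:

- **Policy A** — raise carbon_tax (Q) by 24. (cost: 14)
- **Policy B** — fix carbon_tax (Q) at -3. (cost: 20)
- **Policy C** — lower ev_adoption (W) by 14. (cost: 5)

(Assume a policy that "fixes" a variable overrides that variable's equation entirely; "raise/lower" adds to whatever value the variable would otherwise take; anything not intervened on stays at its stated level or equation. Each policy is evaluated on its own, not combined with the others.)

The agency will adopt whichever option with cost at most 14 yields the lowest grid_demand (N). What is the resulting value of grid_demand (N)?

83

Policy A (Q + 24):
  W = 140
  Q = 13 + 24 = 37
  N = -49 + 2·140 − 4·37 = 83
Policy C (W − 14):
  W = 140 − 14 = 126
  Q = 13
  N = -49 + 2·126 − 4·13 = 151
Comparing — Policy A: N=83, Policy C: N=151. Lowest is 83 (Policy A).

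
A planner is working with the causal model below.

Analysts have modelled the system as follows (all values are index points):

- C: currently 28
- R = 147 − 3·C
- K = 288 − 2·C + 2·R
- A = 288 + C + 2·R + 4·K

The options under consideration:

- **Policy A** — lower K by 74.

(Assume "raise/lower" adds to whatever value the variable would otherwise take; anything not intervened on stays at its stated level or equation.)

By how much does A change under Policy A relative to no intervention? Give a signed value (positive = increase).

Baseline:
  C = 28
  R = 147 − 3·28 = 63
  K = 288 − 2·28 + 2·63 = 358
  A = 288 + 28 + 2·63 + 4·358 = 1874
Policy A (K − 74):
  C = 28
  R = 147 − 3·28 = 63
  K = 288 − 2·28 + 2·63 (−74 from intervention) = 284
  A = 288 + 28 + 2·63 + 4·284 = 1578
Change in A: 1578 − 1874 = -296

-296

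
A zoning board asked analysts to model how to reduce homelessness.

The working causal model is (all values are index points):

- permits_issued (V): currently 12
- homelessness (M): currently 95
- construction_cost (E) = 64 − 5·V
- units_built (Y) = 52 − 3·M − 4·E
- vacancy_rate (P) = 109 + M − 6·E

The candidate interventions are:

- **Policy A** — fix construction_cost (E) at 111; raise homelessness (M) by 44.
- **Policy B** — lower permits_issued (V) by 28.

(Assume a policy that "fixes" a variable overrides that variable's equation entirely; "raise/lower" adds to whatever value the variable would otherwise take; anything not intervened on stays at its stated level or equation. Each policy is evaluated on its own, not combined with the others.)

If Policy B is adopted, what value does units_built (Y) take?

-809

Policy B (V − 28):
  V = 12 − 28 = -16
  M = 95
  E = 64 − 5·(-16) = 144
  Y = 52 − 3·95 − 4·144 = -809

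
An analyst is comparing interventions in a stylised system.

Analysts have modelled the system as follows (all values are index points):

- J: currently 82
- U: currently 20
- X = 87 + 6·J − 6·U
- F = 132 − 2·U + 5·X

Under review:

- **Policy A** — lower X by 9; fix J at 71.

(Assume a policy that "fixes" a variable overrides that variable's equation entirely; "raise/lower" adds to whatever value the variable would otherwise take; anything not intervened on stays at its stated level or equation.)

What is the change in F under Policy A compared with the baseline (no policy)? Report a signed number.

Baseline:
  J = 82
  U = 20
  X = 87 + 6·82 − 6·20 = 459
  F = 132 − 2·20 + 5·459 = 2387
Policy A (X − 9, J := 71):
  J = 71
  U = 20
  X = 87 + 6·71 − 6·20 (−9 from intervention) = 384
  F = 132 − 2·20 + 5·384 = 2012
Change in F: 2012 − 2387 = -375

-375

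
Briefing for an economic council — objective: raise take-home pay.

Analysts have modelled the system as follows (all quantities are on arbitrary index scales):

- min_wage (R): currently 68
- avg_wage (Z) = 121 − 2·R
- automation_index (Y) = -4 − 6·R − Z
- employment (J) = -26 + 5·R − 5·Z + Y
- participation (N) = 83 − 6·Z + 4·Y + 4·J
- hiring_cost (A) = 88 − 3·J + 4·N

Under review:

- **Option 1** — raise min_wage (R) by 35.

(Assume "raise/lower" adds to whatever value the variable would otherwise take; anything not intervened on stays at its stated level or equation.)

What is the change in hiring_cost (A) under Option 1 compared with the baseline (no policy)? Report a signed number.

4445

Baseline:
  R = 68
  Z = 121 − 2·68 = -15
  Y = -4 − 6·68 − (-15) = -397
  J = -26 + 5·68 − 5·(-15) + (-397) = -8
  N = 83 − 6·(-15) + 4·(-397) + 4·(-8) = -1447
  A = 88 − 3·(-8) + 4·(-1447) = -5676
Option 1 (R + 35):
  R = 68 + 35 = 103
  Z = 121 − 2·103 = -85
  Y = -4 − 6·103 − (-85) = -537
  J = -26 + 5·103 − 5·(-85) + (-537) = 377
  N = 83 − 6·(-85) + 4·(-537) + 4·377 = -47
  A = 88 − 3·377 + 4·(-47) = -1231
Change in A: -1231 − (-5676) = 4445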